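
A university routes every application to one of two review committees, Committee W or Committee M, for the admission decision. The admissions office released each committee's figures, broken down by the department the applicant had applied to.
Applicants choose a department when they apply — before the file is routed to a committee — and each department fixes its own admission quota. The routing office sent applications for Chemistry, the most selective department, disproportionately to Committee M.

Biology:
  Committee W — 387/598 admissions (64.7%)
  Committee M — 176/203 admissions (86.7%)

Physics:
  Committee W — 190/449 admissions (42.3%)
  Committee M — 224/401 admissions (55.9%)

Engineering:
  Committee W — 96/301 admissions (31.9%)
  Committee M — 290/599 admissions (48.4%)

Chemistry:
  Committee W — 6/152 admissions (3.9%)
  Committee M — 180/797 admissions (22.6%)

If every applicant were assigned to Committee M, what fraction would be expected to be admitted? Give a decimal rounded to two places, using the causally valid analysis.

0.52

Here department is a common cause — it drives both which review committee a case falls under and the outcome. The crude comparison mixes populations; the stratum-specific rates are the causally relevant ones.
Standardising Committee M to the population department mix: 0.229·176/203 + 0.243·224/401 + 0.257·290/599 + 0.271·180/797 = 0.520.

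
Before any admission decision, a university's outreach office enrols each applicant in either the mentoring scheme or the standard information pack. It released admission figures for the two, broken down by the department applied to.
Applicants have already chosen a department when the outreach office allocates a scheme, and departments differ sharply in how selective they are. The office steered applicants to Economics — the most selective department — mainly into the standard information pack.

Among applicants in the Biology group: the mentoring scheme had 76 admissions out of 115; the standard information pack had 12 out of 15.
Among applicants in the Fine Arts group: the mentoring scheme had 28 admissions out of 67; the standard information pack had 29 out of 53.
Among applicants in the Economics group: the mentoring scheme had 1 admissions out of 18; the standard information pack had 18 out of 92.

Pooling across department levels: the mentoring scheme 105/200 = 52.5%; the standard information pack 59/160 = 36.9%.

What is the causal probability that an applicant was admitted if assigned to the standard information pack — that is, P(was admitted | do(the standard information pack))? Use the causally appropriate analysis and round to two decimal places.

The imbalance in department arose from how applicants were allocated, not from anything the outreach scheme did; and department independently affects the outcome. The pooled gap is confounded — condition on department.
Standardising the standard information pack to the population department mix: 0.361·12/15 + 0.333·29/53 + 0.306·18/92 = 0.531.

0.53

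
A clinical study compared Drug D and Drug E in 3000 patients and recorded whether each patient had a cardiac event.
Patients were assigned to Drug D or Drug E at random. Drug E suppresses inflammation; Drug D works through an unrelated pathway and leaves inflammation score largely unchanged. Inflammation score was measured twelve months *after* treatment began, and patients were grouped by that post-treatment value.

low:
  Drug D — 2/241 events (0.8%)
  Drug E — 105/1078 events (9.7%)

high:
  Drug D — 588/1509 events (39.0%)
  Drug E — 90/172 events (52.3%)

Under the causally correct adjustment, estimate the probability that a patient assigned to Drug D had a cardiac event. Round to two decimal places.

Because the drug influences inflammation score, inflammation score is a post-treatment mediator, not a confounder. Stratifying on it would bias the estimate; the causal effect is the crude pooled difference.
So P(outcome | do(Drug D)) is just the pooled rate for Drug D: 590/1750 = 0.337.

0.34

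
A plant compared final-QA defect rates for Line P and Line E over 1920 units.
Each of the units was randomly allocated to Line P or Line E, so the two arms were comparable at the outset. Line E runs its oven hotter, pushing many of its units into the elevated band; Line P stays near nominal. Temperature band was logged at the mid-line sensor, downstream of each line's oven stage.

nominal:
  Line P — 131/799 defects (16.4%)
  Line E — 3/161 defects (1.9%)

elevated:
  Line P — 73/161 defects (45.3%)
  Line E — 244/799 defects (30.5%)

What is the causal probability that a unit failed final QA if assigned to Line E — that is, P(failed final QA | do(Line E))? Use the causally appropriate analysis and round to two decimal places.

0.26

The in-process temperature band-specific comparison favours Line E throughout, but the pooled figures favour Line P. The question is whether to condition on in-process temperature band.
The distribution of in-process temperature band is itself part of what the line does — it is an intermediate outcome. Holding it fixed would remove that part of the effect; the total effect is the pooled difference.
So P(outcome | do(Line E)) is just the pooled rate for Line E: 247/960 = 0.257.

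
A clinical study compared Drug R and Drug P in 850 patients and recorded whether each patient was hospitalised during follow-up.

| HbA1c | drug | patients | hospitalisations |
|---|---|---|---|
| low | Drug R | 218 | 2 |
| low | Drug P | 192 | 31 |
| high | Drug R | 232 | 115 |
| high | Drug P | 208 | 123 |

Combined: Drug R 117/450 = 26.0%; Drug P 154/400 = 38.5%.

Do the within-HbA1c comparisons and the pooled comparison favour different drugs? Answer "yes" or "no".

no

Within each HbA1c level (low 0.9% vs 16.1%; high 49.6% vs 59.1%), Drug R has the lower rate every time. Pooled: 26.0% vs 38.5% — Drug R has the lower rate overall. They agree.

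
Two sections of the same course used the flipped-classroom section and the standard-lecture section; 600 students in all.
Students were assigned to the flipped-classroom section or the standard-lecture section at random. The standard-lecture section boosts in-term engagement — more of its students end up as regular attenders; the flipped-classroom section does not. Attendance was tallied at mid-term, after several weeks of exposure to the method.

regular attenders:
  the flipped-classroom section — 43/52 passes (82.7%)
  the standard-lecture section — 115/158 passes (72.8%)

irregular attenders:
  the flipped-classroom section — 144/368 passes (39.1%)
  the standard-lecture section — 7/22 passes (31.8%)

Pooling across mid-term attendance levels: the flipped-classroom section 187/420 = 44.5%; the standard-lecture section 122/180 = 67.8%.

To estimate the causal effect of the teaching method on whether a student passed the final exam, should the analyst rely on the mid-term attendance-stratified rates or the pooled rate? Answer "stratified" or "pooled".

The stratified and pooled comparisons disagree (the flipped-classroom section wins within each mid-term attendance; the standard-lecture section wins overall), so the answer turns on the causal role of mid-term attendance.
Mid-term attendance is downstream of the teaching method. One should not condition on a consequence of treatment, so the overall rates are the right comparison.
Pooled: the flipped-classroom section 44.5% vs the standard-lecture section 67.8%; the standard-lecture section is higher overall.

pooled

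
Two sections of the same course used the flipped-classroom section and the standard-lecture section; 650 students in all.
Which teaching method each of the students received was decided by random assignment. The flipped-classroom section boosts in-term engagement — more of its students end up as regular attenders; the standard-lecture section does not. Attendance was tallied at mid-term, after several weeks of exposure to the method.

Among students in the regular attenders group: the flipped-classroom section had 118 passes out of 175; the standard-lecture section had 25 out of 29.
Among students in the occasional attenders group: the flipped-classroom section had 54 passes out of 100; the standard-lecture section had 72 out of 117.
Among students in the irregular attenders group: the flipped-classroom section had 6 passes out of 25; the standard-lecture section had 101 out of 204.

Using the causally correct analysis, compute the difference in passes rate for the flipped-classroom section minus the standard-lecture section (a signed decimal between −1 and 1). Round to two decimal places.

+0.03

The mid-term attendance-specific comparison favours the standard-lecture section throughout, but the pooled figures favour the flipped-classroom section. The question is whether to condition on mid-term attendance.
Mid-term attendance here is a post-treatment variable shaped by the teaching method; conditioning on it would introduce bias rather than remove it. The overall comparison is the causal one.
The causal difference is the pooled difference: 0.593 − 0.566 = +0.028.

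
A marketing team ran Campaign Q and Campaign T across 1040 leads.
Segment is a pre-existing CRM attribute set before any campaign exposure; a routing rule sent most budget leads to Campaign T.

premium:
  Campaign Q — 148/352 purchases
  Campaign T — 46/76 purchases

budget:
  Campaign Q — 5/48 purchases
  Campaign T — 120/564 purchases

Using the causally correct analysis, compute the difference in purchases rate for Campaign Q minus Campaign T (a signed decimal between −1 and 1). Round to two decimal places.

-0.14

Customer segment is set before the campaign has any effect — it is not caused by the campaign — and it independently drives the outcome. That makes it a confounder, so the causal comparison is within customer segment levels.
Adjusting over the population distribution of customer segment: 0.412·(0.420−0.605) + 0.588·(0.104−0.213) = -0.140.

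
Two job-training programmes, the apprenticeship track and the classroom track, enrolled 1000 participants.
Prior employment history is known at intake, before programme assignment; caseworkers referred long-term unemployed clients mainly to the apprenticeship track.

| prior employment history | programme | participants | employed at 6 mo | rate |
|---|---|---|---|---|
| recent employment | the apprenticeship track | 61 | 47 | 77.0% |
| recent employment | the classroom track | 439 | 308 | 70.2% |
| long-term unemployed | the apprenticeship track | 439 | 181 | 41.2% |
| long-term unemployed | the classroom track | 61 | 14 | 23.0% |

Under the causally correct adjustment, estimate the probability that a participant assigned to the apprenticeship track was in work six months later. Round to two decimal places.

the apprenticeship track is higher inside every prior employment history stratum but the classroom track is higher in aggregate. Whether to stratify depends on how prior employment history relates to the programme.
Prior employment history is set before the programme has any effect — it is not caused by the programme — and it independently drives the outcome. That makes it a confounder, so the causal comparison is within prior employment history levels.
Standardising the apprenticeship track to the population prior employment history mix: 0.500·47/61 + 0.500·181/439 = 0.591.

0.59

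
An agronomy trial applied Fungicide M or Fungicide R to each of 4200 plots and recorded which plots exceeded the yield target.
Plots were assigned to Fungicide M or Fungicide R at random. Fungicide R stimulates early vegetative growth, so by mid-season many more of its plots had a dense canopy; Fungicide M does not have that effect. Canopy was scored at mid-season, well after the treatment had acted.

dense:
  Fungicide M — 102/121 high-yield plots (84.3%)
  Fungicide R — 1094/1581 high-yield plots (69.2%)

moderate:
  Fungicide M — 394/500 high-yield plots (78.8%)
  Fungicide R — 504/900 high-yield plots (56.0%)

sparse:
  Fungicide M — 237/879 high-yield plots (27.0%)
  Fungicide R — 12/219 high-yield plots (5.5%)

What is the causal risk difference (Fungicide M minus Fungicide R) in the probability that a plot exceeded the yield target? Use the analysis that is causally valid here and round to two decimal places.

-0.11

The stratified and pooled comparisons disagree (Fungicide M wins within each mid-season canopy; Fungicide R wins overall), so the answer turns on the causal role of mid-season canopy.
Mid-season canopy is recorded after the fungicide and is itself shifted by it — it sits on the causal path from fungicide to outcome. Conditioning on a mediator would strip out part of the effect we want; the pooled comparison gives the total causal effect.
The causal difference is the pooled difference: 0.489 − 0.596 = -0.108.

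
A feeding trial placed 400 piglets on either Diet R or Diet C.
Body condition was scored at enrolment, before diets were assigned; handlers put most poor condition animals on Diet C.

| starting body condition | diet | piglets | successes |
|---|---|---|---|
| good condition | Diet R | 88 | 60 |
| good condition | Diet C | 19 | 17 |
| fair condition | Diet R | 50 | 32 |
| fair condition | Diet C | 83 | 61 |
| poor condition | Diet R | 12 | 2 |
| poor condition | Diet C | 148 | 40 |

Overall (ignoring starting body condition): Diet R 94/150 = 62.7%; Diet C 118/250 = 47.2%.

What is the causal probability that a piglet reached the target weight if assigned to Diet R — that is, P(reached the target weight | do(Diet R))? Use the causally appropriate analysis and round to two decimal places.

The starting body condition-specific comparison favours Diet C throughout, but the pooled figures favour Diet R. The question is whether to condition on starting body condition.
The imbalance in starting body condition arose from how piglets were allocated, not from anything the diet did; and starting body condition independently affects the outcome. The pooled gap is confounded — condition on starting body condition.
Standardising Diet R to the population starting body condition mix: 0.268·60/88 + 0.333·32/50 + 0.400·2/12 = 0.462.

0.46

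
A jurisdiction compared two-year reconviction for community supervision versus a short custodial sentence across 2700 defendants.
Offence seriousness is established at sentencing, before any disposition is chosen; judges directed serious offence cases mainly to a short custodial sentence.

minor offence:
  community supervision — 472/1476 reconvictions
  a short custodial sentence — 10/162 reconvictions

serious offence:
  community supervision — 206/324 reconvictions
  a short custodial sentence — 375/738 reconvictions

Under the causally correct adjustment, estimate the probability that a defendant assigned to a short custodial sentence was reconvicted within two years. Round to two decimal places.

0.24

Nothing the disposition does changes offence seriousness; the imbalance is an allocation artefact. With offence seriousness also predicting the outcome, the pooled figure is confounded, and the within-stratum comparison is the causal one.
Standardising a short custodial sentence to the population offence seriousness mix: 0.607·10/162 + 0.393·375/738 = 0.237.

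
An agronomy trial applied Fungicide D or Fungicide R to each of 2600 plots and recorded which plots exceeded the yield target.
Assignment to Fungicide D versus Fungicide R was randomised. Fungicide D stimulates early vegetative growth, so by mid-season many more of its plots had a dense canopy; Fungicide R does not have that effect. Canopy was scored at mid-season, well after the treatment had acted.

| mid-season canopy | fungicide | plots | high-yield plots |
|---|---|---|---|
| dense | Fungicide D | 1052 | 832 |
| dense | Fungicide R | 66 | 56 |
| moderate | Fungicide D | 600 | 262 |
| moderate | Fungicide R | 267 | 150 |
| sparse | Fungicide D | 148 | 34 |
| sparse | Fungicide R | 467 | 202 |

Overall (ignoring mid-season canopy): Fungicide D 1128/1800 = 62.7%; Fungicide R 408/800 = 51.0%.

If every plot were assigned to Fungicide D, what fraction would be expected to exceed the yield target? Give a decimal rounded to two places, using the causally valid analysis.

0.63

Fungicide R is higher inside every mid-season canopy stratum but Fungicide D is higher in aggregate. Whether to stratify depends on how mid-season canopy relates to the fungicide.
The distribution of mid-season canopy is itself part of what the fungicide does — it is an intermediate outcome. Holding it fixed would remove that part of the effect; the total effect is the pooled difference.
So P(outcome | do(Fungicide D)) is just the pooled rate for Fungicide D: 1128/1800 = 0.627.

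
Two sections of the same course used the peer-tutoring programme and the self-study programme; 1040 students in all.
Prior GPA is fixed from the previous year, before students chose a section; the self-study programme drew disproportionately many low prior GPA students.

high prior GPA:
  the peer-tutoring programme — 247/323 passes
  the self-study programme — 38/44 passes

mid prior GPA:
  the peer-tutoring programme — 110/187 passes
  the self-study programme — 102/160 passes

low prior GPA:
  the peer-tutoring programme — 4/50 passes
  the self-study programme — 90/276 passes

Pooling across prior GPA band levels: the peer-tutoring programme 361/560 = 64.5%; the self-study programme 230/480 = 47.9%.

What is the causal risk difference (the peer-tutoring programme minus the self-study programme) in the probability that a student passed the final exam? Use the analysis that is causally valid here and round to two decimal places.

-0.13

the self-study programme is higher inside every prior GPA band stratum but the peer-tutoring programme is higher in aggregate. Whether to stratify depends on how prior GPA band relates to the teaching method.
Here prior GPA band is a common cause — it drives both which teaching method a case falls under and the outcome. The crude comparison mixes populations; the stratum-specific rates are the causally relevant ones.
Adjusting over the population distribution of prior GPA band: 0.353·(0.765−0.864) + 0.334·(0.588−0.637) + 0.313·(0.080−0.326) = -0.128.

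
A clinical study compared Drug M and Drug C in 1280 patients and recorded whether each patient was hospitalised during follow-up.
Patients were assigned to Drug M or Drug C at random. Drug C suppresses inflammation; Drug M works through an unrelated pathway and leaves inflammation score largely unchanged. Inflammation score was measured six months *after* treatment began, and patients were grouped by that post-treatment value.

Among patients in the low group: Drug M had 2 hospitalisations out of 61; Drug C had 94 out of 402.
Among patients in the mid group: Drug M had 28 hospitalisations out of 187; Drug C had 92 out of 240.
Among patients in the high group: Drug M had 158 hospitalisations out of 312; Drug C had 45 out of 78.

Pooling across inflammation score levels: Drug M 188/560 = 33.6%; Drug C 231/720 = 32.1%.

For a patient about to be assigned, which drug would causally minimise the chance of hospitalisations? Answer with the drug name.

Stratifying would compare drugs among patients the drugs themselves sorted into inflammation score groups — a form of selection on an intermediate. The unconditioned pooled rates give the total causal effect.
Pooled: Drug M 33.6% vs Drug C 32.1%; Drug C is lower overall.

Drug C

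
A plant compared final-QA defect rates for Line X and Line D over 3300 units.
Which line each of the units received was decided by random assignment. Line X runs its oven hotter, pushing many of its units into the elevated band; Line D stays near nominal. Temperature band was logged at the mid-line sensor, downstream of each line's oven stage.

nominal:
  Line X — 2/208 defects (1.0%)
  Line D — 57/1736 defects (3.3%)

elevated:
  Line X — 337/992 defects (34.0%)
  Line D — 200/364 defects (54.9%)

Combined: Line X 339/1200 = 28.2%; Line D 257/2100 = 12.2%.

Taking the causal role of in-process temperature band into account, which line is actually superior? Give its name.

Line D

In-process temperature band is recorded after the line and is itself shifted by it — it sits on the causal path from line to outcome. Conditioning on a mediator would strip out part of the effect we want; the pooled comparison gives the total causal effect.
Pooled: Line X 28.2% vs Line D 12.2%; Line D is lower overall.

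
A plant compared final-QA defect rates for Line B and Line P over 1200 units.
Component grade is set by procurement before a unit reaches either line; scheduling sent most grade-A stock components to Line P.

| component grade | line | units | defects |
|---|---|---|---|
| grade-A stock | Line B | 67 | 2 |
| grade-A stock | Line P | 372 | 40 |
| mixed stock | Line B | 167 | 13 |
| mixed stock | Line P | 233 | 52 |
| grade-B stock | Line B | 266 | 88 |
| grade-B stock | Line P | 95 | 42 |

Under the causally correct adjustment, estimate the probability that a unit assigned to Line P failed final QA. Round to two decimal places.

0.25

The component grade-specific comparison favours Line B throughout, but the pooled figures favour Line P. The question is whether to condition on component grade.
Component grade is set before the line has any effect — it is not caused by the line — and it independently drives the outcome. That makes it a confounder, so the causal comparison is within component grade levels.
Standardising Line P to the population component grade mix: 0.366·40/372 + 0.333·52/233 + 0.301·42/95 = 0.247.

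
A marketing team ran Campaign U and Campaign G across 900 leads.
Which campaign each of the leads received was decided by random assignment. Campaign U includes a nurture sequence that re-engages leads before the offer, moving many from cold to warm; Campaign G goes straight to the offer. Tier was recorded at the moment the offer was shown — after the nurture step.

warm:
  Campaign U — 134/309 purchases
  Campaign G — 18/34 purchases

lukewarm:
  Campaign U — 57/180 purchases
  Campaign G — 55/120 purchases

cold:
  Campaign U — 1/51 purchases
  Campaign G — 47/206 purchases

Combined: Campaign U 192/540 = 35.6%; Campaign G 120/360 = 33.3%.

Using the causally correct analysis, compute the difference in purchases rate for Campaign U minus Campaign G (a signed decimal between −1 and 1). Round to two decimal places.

Because the campaign influences engagement tier, engagement tier is a post-treatment mediator, not a confounder. Stratifying on it would bias the estimate; the causal effect is the crude pooled difference.
The causal difference is the pooled difference: 0.356 − 0.333 = +0.022.

+0.02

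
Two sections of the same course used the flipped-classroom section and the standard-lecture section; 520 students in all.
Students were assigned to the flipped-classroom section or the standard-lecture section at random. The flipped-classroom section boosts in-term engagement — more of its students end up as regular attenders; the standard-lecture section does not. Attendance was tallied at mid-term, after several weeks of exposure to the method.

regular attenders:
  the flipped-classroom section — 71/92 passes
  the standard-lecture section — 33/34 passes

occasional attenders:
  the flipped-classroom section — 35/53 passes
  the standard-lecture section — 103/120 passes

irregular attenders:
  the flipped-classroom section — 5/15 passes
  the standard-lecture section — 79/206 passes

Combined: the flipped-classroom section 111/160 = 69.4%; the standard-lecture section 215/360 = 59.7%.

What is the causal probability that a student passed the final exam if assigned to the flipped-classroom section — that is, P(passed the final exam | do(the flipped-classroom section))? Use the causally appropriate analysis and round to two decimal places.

The distribution of mid-term attendance is itself part of what the teaching method does — it is an intermediate outcome. Holding it fixed would remove that part of the effect; the total effect is the pooled difference.
So P(outcome | do(the flipped-classroom section)) is just the pooled rate for the flipped-classroom section: 111/160 = 0.694.

0.69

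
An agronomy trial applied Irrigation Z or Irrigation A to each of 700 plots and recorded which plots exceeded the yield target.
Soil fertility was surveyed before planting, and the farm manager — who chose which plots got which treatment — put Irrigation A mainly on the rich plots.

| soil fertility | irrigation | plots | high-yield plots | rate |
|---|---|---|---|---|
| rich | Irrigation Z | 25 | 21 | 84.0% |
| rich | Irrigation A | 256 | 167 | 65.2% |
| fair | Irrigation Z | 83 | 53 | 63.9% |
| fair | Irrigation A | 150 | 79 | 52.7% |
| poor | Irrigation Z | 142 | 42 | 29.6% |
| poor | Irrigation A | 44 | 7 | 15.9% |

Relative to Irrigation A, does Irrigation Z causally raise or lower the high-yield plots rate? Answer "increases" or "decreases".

increases

Here soil fertility is a common cause — it drives both which irrigation a case falls under and the outcome. The crude comparison mixes populations; the stratum-specific rates are the causally relevant ones.
Within each level — rich: 84.0% vs 65.2%; fair: 63.9% vs 52.7%; poor: 29.6% vs 15.9% — Irrigation Z is higher every time.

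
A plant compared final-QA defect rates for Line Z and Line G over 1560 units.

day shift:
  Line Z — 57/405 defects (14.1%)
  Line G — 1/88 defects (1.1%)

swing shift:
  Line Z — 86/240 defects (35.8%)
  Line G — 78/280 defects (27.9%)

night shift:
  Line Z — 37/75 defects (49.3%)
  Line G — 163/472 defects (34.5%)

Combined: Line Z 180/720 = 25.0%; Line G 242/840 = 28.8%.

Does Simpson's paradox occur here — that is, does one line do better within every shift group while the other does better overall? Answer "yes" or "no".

Within each shift level (day shift 14.1% vs 1.1%; swing shift 35.8% vs 27.9%; night shift 49.3% vs 34.5%), Line G has the lower rate every time. Pooled: 25.0% vs 28.8% — Line Z has the lower rate overall. The two comparisons disagree.

yes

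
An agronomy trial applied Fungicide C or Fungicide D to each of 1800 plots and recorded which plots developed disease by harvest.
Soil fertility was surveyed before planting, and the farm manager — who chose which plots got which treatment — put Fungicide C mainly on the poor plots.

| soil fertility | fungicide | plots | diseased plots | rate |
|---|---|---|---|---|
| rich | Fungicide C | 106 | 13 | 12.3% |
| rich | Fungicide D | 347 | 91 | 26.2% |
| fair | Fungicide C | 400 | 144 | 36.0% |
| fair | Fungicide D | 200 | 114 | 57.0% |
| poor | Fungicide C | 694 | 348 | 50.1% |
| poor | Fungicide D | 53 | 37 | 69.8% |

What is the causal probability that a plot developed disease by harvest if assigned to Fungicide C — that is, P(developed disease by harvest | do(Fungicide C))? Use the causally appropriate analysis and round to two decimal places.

0.36

Since soil fertility is a pre-existing factor (not a product of the fungicide) and it affects the outcome on its own, it is a confounder. The stratified rates, not the pooled rate, identify the causal effect.
Standardising Fungicide C to the population soil fertility mix: 0.252·13/106 + 0.333·144/400 + 0.415·348/694 = 0.359.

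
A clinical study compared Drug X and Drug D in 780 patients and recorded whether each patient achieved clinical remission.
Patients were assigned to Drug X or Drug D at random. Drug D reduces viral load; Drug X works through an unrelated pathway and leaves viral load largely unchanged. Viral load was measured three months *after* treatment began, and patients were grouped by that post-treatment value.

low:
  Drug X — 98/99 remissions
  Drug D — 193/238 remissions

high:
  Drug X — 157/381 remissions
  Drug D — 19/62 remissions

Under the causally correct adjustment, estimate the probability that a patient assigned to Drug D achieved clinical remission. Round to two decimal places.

Drug X is higher inside every viral load stratum but Drug D is higher in aggregate. Whether to stratify depends on how viral load relates to the drug.
The distribution of viral load is itself part of what the drug does — it is an intermediate outcome. Holding it fixed would remove that part of the effect; the total effect is the pooled difference.
So P(outcome | do(Drug D)) is just the pooled rate for Drug D: 212/300 = 0.707.

0.71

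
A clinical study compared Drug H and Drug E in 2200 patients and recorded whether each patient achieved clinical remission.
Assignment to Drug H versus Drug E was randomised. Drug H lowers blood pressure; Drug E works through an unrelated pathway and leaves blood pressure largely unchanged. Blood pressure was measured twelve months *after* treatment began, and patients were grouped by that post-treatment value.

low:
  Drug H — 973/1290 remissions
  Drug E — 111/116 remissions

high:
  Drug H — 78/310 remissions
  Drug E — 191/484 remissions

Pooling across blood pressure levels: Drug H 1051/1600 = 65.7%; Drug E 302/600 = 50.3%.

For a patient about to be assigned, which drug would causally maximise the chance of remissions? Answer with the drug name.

Within every blood pressure level Drug E has the higher rate, yet pooled Drug H does — Simpson's reversal.
The distribution of blood pressure is itself part of what the drug does — it is an intermediate outcome. Holding it fixed would remove that part of the effect; the total effect is the pooled difference.
Pooled: Drug H 65.7% vs Drug E 50.3%; Drug H is higher overall.

Drug H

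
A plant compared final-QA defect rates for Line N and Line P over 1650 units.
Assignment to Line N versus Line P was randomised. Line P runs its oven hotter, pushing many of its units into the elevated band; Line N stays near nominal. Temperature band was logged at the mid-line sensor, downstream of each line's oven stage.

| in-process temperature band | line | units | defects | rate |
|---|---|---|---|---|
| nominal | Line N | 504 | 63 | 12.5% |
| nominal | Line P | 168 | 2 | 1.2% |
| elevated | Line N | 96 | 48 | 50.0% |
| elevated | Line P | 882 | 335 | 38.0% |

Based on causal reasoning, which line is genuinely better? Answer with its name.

In-process temperature band is downstream of the line. One should not condition on a consequence of treatment, so the overall rates are the right comparison.
Pooled: Line N 18.5% vs Line P 32.1%; Line N is lower overall.

Line N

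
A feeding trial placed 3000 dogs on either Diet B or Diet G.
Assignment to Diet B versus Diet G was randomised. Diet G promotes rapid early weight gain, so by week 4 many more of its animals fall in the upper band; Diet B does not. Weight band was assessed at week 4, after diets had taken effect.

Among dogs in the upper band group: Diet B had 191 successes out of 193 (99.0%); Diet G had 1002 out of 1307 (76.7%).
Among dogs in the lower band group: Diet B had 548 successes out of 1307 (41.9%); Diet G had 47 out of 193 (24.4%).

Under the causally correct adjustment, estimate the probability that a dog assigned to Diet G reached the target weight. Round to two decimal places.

0.70

Week-4 weight band here is a post-treatment variable shaped by the diet; conditioning on it would introduce bias rather than remove it. The overall comparison is the causal one.
So P(outcome | do(Diet G)) is just the pooled rate for Diet G: 1049/1500 = 0.699.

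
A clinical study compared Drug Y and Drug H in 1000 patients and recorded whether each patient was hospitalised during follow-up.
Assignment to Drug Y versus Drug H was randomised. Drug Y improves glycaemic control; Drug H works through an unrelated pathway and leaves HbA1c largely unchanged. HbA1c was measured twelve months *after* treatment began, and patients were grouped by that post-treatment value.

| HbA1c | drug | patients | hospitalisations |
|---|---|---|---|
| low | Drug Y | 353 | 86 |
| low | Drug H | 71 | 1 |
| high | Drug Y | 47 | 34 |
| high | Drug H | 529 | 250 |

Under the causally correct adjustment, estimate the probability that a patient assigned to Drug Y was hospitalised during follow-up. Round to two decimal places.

HbA1c lies on the pathway drug → HbA1c → outcome, so adjusting for it blocks the indirect effect. For the total causal effect of drug, use the unadjusted pooled rates.
So P(outcome | do(Drug Y)) is just the pooled rate for Drug Y: 120/400 = 0.300.

0.30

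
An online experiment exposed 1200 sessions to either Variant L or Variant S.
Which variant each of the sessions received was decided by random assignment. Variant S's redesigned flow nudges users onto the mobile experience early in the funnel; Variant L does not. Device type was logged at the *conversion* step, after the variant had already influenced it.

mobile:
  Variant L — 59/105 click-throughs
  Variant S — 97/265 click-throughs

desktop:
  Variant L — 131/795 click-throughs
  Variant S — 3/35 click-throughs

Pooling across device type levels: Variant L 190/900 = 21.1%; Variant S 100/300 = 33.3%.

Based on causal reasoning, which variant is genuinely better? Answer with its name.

Variant S

The stratified and pooled comparisons disagree (Variant L wins within each device type; Variant S wins overall), so the answer turns on the causal role of device type.
Stratifying would compare variants among sessions the variants themselves sorted into device type groups — a form of selection on an intermediate. The unconditioned pooled rates give the total causal effect.
Pooled: Variant L 21.1% vs Variant S 33.3%; Variant S is higher overall.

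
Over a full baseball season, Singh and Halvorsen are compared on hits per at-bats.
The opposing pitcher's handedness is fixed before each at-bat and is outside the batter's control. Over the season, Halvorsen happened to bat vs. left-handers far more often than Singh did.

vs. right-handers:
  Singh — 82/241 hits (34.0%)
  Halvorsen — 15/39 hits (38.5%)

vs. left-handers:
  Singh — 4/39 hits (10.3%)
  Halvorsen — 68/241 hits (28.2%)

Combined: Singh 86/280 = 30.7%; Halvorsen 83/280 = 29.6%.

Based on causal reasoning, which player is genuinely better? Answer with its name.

Halvorsen is higher inside every pitcher handedness stratum but Singh is higher in aggregate. Whether to stratify depends on how pitcher handedness relates to the player.
Pitcher handedness satisfies the back-door criterion: it is not a descendant of the player, and it blocks the spurious path from player to outcome. Adjusting for it (i.e., using the within-pitcher handedness rates) gives the causal effect.
Within each level — vs. right-handers: 34.0% vs 38.5%; vs. left-handers: 10.3% vs 28.2% — Halvorsen is higher every time.

Halvorsen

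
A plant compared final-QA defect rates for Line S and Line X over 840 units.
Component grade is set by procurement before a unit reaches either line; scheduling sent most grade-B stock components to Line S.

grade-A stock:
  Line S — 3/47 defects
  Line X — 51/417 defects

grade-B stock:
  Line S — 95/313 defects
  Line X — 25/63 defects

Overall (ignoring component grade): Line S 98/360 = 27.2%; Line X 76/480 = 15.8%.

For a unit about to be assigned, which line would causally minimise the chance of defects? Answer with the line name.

The component grade-specific comparison favours Line S throughout, but the pooled figures favour Line X. The question is whether to condition on component grade.
Component grade satisfies the back-door criterion: it is not a descendant of the line, and it blocks the spurious path from line to outcome. Adjusting for it (i.e., using the within-component grade rates) gives the causal effect.
Within each level — grade-A stock: 6.4% vs 12.2%; grade-B stock: 30.4% vs 39.7% — Line S is lower every time.

Line S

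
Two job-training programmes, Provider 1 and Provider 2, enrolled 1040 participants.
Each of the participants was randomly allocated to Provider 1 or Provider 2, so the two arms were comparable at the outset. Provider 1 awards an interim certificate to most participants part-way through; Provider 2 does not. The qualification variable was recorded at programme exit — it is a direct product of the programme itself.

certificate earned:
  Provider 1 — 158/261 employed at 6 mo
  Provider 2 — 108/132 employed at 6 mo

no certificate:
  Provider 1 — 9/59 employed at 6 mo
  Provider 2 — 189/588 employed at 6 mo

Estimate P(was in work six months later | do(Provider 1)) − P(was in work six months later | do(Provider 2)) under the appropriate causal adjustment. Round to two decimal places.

+0.11

Qualification attained during the programme lies on the pathway programme → qualification attained during the programme → outcome, so adjusting for it blocks the indirect effect. For the total causal effect of programme, use the unadjusted pooled rates.
The causal difference is the pooled difference: 0.522 − 0.412 = +0.109.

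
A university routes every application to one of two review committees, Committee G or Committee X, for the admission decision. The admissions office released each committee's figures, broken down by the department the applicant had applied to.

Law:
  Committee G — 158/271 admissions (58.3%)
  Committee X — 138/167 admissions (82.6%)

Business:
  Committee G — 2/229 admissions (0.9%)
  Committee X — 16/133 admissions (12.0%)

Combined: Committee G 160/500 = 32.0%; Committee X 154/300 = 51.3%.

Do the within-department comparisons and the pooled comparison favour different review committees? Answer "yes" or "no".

Within each department level (Law 58.3% vs 82.6%; Business 0.9% vs 12.0%), Committee X has the higher rate every time. Pooled: 32.0% vs 51.3% — Committee X has the higher rate overall. They agree.

no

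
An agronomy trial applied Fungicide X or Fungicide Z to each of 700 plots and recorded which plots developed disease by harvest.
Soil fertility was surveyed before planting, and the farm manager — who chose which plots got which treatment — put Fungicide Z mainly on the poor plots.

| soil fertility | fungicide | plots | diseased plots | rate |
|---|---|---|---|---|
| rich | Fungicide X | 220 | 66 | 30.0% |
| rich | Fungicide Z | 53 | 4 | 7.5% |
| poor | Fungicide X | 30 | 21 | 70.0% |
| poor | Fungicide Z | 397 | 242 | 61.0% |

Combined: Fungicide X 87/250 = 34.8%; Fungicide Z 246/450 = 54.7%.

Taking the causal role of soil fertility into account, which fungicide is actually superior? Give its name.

Fungicide Z is lower inside every soil fertility stratum but Fungicide X is lower in aggregate. Whether to stratify depends on how soil fertility relates to the fungicide.
Nothing the fungicide does changes soil fertility; the imbalance is an allocation artefact. With soil fertility also predicting the outcome, the pooled figure is confounded, and the within-stratum comparison is the causal one.
Within each level — rich: 30.0% vs 7.5%; poor: 70.0% vs 61.0% — Fungicide Z is lower every time.

Fungicide Z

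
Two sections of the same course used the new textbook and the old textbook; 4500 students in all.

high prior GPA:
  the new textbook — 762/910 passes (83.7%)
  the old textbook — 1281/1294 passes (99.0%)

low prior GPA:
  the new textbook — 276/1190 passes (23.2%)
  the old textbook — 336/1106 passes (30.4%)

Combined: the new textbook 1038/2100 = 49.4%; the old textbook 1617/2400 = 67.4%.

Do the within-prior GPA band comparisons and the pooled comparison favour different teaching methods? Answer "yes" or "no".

Within each prior GPA band level (high prior GPA 83.7% vs 99.0%; low prior GPA 23.2% vs 30.4%), the old textbook has the higher rate every time. Pooled: 49.4% vs 67.4% — the old textbook has the higher rate overall. They agree.

no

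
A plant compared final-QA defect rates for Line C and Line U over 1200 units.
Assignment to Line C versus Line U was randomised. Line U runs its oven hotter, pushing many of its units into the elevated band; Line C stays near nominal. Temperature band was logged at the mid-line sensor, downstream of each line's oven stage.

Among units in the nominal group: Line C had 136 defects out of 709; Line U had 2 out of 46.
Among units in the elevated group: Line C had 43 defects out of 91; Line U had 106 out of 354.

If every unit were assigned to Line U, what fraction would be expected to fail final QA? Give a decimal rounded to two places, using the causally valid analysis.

Line U is lower inside every in-process temperature band stratum but Line C is lower in aggregate. Whether to stratify depends on how in-process temperature band relates to the line.
Stratifying would compare lines among units the lines themselves sorted into in-process temperature band groups — a form of selection on an intermediate. The unconditioned pooled rates give the total causal effect.
So P(outcome | do(Line U)) is just the pooled rate for Line U: 108/400 = 0.270.

0.27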